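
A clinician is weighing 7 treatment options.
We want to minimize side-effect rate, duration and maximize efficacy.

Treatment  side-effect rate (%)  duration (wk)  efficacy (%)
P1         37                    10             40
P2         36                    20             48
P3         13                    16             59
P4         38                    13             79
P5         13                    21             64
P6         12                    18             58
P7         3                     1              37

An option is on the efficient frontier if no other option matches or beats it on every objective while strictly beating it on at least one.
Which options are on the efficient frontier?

P1, P3, P4, P5, P6, P7

P1: not dominated.
P2: dominated by P3 (side-effect rate 13≤36, duration 16≤20, efficacy 59≥48).
P3: not dominated.
P4: not dominated (best efficacy).
P5: not dominated.
P6: not dominated.
P7: not dominated (best side-effect rate).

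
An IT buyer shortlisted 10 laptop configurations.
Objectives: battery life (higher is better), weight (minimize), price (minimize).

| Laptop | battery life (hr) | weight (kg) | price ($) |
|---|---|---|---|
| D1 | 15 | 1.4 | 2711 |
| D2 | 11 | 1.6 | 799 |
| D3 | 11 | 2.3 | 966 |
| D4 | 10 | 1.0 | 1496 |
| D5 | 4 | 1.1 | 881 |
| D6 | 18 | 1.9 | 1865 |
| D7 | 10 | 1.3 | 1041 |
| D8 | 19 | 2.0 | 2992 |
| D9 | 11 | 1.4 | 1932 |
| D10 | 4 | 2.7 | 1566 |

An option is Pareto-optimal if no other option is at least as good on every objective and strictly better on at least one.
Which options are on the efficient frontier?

D1, D2, D4, D5, D6, D7, D8, D9

D1: not dominated.
D2: not dominated (best price).
D3: dominated by D2 (battery life 11≥11, weight 1.6≤2.3, price 799≤966).
D4: not dominated (best weight).
D5: not dominated.
D6: not dominated.
D7: not dominated.
D8: not dominated (best battery life).
D9: not dominated.
D10: dominated by D2 (battery life 11≥4, weight 1.6≤2.7, price 799≤1566).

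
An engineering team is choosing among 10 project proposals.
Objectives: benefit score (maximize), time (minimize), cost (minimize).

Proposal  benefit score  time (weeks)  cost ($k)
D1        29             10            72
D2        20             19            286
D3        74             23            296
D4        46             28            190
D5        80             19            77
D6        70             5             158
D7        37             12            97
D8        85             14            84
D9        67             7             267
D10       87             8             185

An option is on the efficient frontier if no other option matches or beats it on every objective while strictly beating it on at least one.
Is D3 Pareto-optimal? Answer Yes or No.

D5 vs D3: benefit score 80≥74, time 19≤23, cost 77≤296 — D5 is at least as good on every objective and strictly better on at least one, so D5 dominates D3.

No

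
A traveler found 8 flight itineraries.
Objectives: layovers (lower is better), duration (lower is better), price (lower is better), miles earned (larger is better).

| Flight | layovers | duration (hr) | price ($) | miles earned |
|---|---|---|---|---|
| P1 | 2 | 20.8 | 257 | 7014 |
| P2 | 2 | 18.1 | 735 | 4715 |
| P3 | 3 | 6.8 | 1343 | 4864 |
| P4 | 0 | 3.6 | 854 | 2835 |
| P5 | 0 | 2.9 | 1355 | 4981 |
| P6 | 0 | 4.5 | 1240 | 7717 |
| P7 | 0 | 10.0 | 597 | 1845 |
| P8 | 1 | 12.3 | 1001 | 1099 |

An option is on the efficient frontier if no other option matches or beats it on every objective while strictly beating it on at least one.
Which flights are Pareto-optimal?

P1: not dominated (best price).
P2: not dominated.
P3: dominated by P6 (layovers 0≤3, duration 4.5≤6.8, price 1240≤1343, miles earned 7717≥4864).
P4: not dominated.
P5: not dominated (best duration).
P6: not dominated (best miles earned).
P7: not dominated.
P8: dominated by P4 (layovers 0≤1, duration 3.6≤12.3, price 854≤1001, miles earned 2835≥1099).

P1, P2, P4, P5, P6, P7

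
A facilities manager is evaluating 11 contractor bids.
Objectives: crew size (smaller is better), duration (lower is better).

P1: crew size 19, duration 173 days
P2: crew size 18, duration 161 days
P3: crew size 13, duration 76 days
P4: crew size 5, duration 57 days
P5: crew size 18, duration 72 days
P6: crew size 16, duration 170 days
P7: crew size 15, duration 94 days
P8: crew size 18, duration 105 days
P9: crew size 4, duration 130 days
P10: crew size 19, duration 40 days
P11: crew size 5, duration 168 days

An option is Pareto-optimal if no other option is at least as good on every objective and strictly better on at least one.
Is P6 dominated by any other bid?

P3 vs P6: crew size 13≤16, duration 76≤170 — P3 is at least as good on every objective and strictly better on at least one, so P3 dominates P6.

Yes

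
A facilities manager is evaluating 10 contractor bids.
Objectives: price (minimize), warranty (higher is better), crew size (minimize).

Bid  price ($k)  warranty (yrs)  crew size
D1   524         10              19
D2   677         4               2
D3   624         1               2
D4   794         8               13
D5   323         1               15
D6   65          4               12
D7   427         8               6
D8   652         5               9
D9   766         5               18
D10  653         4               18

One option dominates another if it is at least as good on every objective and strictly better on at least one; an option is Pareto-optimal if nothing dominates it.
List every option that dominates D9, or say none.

D7, D8

D7: price 427≤766, warranty 8≥5, crew size 6≤18 — dominates D9.
D8: price 652≤766, warranty 5≥5, crew size 9≤18 — dominates D9.
Others (D1, D2, D3, D4, D5, D6, D10) are each worse than D9 on at least one objective.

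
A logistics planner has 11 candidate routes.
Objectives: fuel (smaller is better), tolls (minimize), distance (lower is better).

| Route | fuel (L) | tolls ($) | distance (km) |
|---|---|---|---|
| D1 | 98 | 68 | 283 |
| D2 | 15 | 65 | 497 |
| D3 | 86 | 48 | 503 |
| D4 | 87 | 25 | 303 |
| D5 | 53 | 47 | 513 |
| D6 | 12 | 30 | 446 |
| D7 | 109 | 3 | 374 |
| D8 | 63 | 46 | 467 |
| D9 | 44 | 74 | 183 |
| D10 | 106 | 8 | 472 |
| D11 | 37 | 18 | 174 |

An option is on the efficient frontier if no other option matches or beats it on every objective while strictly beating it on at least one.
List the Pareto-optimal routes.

D6, D7, D10, D11

D1: dominated by D11 (fuel 37≤98, tolls 18≤68, distance 174≤283).
D2: dominated by D6 (fuel 12≤15, tolls 30≤65, distance 446≤497).
D3: dominated by D6 (fuel 12≤86, tolls 30≤48, distance 446≤503).
D4: dominated by D11 (fuel 37≤87, tolls 18≤25, distance 174≤303).
D5: dominated by D6 (fuel 12≤53, tolls 30≤47, distance 446≤513).
D6: not dominated (best fuel).
D7: not dominated (best tolls).
D8: dominated by D6 (fuel 12≤63, tolls 30≤46, distance 446≤467).
D9: dominated by D11 (fuel 37≤44, tolls 18≤74, distance 174≤183).
D10: not dominated.
D11: not dominated (best distance).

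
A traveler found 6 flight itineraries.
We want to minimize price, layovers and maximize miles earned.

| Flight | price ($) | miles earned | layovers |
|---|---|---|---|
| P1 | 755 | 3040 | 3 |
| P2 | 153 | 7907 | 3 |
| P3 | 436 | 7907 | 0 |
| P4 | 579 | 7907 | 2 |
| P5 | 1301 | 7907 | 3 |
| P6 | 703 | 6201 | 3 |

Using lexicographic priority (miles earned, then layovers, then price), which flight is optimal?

P3

First maximize miles earned: best is 7907, kept {P2, P3, P4, P5}.
Then minimize layovers: best is 0, kept {P3}.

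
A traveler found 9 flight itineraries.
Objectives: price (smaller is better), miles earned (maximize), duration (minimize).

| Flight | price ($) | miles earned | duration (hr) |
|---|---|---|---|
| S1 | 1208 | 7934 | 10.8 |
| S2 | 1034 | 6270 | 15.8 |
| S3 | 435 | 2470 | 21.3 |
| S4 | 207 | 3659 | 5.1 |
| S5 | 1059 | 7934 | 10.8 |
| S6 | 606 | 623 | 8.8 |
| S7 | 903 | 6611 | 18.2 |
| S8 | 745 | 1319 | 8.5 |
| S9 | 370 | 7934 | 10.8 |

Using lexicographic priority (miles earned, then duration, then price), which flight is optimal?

S9

First maximize miles earned: best is 7934, kept {S1, S5, S9}.
Then minimize duration: best is 10.8, kept {S1, S5, S9}.
Then minimize price: best is 370, kept {S9}.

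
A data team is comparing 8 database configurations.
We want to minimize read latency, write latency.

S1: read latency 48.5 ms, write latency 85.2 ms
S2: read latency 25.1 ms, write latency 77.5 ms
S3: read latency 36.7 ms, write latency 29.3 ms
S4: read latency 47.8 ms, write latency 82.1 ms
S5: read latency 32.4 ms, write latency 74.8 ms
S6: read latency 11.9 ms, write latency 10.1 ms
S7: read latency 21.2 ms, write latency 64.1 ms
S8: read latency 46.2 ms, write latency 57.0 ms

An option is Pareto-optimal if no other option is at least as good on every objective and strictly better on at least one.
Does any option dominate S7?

S6 vs S7: read latency 11.9≤21.2, write latency 10.1≤64.1 — S6 is at least as good on every objective and strictly better on at least one, so S6 dominates S7.

Yes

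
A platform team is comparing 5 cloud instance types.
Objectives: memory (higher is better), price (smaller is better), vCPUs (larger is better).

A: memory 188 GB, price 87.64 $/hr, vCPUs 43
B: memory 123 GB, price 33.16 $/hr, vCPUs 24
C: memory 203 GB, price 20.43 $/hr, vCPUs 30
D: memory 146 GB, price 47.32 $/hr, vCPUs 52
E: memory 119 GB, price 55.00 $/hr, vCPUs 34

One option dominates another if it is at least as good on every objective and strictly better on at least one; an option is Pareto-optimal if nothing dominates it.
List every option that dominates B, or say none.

C: memory 203≥123, price 20.43≤33.16, vCPUs 30≥24 — dominates B.
Others (A, D, E) are each worse than B on at least one objective.

C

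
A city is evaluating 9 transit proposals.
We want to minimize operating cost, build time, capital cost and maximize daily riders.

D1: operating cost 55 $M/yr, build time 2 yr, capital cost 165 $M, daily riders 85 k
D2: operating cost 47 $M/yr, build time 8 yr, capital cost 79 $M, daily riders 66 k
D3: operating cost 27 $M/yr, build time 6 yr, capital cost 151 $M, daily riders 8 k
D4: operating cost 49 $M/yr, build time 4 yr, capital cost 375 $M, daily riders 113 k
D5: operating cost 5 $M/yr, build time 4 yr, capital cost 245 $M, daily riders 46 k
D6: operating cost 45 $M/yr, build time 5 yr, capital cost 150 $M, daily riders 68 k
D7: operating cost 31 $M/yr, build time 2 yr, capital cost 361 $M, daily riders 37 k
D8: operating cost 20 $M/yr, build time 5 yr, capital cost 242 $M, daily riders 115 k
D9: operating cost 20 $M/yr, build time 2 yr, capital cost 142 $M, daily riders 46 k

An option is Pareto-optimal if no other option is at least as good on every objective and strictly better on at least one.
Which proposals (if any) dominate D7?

D9

D9: operating cost 20≤31, build time 2≤2, capital cost 142≤361, daily riders 46≥37 — dominates D7.
Others (D1, D2, D3, D4, D5, D6, D8) are each worse than D7 on at least one objective.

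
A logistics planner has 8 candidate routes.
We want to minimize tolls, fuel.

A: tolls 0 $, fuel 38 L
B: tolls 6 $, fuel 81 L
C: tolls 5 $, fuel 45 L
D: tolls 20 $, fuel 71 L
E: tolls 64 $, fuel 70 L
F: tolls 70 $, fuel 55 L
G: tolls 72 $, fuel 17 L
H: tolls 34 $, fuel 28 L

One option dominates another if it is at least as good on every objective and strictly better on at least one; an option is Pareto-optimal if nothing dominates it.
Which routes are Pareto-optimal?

A, G, H

A: not dominated (best tolls).
B: dominated by A (tolls 0≤6, fuel 38≤81).
C: dominated by A (tolls 0≤5, fuel 38≤45).
D: dominated by A (tolls 0≤20, fuel 38≤71).
E: dominated by A (tolls 0≤64, fuel 38≤70).
F: dominated by A (tolls 0≤70, fuel 38≤55).
G: not dominated (best fuel).
H: not dominated.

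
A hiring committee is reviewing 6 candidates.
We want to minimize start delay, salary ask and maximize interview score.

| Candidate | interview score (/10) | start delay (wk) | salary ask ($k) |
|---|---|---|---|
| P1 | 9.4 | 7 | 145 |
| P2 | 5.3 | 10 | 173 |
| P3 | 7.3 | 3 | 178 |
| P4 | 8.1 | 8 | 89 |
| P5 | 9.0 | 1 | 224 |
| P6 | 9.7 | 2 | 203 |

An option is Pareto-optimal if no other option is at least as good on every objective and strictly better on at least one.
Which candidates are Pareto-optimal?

P1, P3, P4, P5, P6

P1: not dominated.
P2: dominated by P1 (interview score 9.4≥5.3, start delay 7≤10, salary ask 145≤173).
P3: not dominated.
P4: not dominated (best salary ask).
P5: not dominated (best start delay).
P6: not dominated (best interview score).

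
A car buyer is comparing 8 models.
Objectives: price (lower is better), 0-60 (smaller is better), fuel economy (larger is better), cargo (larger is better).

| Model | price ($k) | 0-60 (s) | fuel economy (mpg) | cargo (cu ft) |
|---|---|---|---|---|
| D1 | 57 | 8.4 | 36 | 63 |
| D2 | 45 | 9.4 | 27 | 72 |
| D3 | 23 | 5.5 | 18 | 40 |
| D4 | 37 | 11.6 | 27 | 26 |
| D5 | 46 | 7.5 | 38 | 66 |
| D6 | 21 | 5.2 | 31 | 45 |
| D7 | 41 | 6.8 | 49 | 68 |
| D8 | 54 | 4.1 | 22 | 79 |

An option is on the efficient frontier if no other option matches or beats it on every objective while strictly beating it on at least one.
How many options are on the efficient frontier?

4

D1: dominated by D5 (price 46≤57, 0-60 7.5≤8.4, fuel economy 38≥36, cargo 66≥63).
D2: not dominated.
D3: dominated by D6 (price 21≤23, 0-60 5.2≤5.5, fuel economy 31≥18, cargo 45≥40).
D4: dominated by D6 (price 21≤37, 0-60 5.2≤11.6, fuel economy 31≥27, cargo 45≥26).
D5: dominated by D7 (price 41≤46, 0-60 6.8≤7.5, fuel economy 49≥38, cargo 68≥66).
D6: not dominated (best price).
D7: not dominated (best fuel economy).
D8: not dominated (best 0-60).
Pareto-optimal: D2, D6, D7, D8 → 4.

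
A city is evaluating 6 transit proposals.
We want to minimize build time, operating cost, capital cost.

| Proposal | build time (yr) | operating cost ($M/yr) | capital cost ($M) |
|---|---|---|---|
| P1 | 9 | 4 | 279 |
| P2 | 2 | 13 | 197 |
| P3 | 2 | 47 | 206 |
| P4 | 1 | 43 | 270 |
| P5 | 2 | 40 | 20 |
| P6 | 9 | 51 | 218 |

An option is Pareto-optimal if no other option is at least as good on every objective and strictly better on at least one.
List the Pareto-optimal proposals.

P1, P2, P4, P5

P1: not dominated (best operating cost).
P2: not dominated.
P3: dominated by P2 (build time 2≤2, operating cost 13≤47, capital cost 197≤206).
P4: not dominated (best build time).
P5: not dominated (best capital cost).
P6: dominated by P2 (build time 2≤9, operating cost 13≤51, capital cost 197≤218).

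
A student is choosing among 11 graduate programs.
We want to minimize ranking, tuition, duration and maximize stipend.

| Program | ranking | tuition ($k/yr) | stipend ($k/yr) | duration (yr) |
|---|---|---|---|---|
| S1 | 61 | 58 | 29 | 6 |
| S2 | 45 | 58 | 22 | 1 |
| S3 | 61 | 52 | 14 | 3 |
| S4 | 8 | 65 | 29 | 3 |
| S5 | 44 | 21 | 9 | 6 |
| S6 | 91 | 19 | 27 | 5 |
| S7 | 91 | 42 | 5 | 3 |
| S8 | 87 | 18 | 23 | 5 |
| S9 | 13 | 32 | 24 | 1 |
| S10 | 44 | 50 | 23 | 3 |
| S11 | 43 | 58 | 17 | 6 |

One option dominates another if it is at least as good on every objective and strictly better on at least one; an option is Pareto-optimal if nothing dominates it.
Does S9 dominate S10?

S9 vs S10: ranking 13≤44, tuition 32≤50, stipend 24≥23, duration 1≤3 — S9 is at least as good on every objective with at least one strict improvement.

Yes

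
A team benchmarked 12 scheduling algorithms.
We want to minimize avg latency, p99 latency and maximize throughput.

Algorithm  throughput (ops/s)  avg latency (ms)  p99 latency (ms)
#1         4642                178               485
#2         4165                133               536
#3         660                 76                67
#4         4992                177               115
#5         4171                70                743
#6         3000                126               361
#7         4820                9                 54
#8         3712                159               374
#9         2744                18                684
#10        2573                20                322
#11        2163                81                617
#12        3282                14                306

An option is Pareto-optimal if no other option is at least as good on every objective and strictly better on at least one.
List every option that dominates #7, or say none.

#1: worse on throughput (4642 vs 4820).
#2: worse on throughput (4165 vs 4820).
#3: worse on throughput (660 vs 4820).
#4: worse on avg latency (177 vs 9).
#5: worse on throughput (4171 vs 4820).
#6: worse on throughput (3000 vs 4820).
#8: worse on throughput (3712 vs 4820).
#9: worse on throughput (2744 vs 4820).
#10: worse on throughput (2573 vs 4820).
#11: worse on throughput (2163 vs 4820).
#12: worse on throughput (3282 vs 4820).
No option dominates #7.

none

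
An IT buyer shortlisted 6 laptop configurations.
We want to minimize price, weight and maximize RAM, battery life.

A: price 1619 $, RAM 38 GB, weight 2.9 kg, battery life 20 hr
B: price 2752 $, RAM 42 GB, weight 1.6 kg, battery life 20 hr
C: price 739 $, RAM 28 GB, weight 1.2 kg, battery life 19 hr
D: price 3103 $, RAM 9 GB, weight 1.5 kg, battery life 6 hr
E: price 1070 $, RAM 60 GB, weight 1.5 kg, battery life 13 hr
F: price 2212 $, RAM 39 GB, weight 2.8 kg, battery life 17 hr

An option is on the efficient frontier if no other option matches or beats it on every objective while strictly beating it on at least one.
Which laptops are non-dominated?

A: not dominated.
B: not dominated.
C: not dominated (best price).
D: dominated by C (price 739≤3103, RAM 28≥9, weight 1.2≤1.5, battery life 19≥6).
E: not dominated (best RAM).
F: not dominated.

A, B, C, E, F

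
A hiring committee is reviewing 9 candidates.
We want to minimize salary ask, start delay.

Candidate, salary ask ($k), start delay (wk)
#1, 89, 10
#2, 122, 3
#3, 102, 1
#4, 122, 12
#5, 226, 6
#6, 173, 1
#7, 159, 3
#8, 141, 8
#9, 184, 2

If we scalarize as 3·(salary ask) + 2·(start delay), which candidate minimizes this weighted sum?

#1: 3·89 + 2·10 = 287
#2: 3·122 + 2·3 = 372
#3: 3·102 + 2·1 = 308
#4: 3·122 + 2·12 = 390
#5: 3·226 + 2·6 = 690
#6: 3·173 + 2·1 = 521
#7: 3·159 + 2·3 = 483
#8: 3·141 + 2·8 = 439
#9: 3·184 + 2·2 = 556
Lowest: #1 at 287.

#1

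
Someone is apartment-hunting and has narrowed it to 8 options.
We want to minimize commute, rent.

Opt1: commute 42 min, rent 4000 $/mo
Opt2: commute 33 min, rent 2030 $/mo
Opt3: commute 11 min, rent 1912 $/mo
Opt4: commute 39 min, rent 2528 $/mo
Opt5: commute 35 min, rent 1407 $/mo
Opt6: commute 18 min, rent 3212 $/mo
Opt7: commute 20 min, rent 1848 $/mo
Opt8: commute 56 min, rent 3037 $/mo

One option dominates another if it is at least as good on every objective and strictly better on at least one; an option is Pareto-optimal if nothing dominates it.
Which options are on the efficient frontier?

Opt3, Opt5, Opt7

Opt1: dominated by Opt2 (commute 33≤42, rent 2030≤4000).
Opt2: dominated by Opt3 (commute 11≤33, rent 1912≤2030).
Opt3: not dominated (best commute).
Opt4: dominated by Opt2 (commute 33≤39, rent 2030≤2528).
Opt5: not dominated (best rent).
Opt6: dominated by Opt3 (commute 11≤18, rent 1912≤3212).
Opt7: not dominated.
Opt8: dominated by Opt2 (commute 33≤56, rent 2030≤3037).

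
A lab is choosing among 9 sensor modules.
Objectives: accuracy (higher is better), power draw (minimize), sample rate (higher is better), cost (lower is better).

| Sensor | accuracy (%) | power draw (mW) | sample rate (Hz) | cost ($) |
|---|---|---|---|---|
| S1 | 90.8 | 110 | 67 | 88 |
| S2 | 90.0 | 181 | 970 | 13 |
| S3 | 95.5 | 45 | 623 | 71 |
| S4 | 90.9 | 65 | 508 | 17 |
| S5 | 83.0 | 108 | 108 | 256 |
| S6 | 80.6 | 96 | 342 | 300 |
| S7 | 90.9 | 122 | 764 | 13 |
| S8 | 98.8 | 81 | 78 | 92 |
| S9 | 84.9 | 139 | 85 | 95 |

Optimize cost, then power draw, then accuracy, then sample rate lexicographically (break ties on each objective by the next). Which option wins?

First minimize cost: best is 13, kept {S2, S7}.
Then minimize power draw: best is 122, kept {S7}.

S7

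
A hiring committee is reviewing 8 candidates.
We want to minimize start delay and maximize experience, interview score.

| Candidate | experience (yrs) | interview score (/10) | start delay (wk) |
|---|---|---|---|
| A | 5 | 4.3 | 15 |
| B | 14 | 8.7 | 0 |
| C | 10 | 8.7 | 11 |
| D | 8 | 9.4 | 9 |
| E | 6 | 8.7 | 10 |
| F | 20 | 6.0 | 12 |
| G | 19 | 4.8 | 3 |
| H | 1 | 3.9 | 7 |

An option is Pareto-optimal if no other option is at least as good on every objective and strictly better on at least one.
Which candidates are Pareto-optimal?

A: dominated by B (experience 14≥5, interview score 8.7≥4.3, start delay 0≤15).
B: not dominated (best start delay).
C: dominated by B (experience 14≥10, interview score 8.7≥8.7, start delay 0≤11).
D: not dominated (best interview score).
E: dominated by B (experience 14≥6, interview score 8.7≥8.7, start delay 0≤10).
F: not dominated (best experience).
G: not dominated.
H: dominated by B (experience 14≥1, interview score 8.7≥3.9, start delay 0≤7).

B, D, F, G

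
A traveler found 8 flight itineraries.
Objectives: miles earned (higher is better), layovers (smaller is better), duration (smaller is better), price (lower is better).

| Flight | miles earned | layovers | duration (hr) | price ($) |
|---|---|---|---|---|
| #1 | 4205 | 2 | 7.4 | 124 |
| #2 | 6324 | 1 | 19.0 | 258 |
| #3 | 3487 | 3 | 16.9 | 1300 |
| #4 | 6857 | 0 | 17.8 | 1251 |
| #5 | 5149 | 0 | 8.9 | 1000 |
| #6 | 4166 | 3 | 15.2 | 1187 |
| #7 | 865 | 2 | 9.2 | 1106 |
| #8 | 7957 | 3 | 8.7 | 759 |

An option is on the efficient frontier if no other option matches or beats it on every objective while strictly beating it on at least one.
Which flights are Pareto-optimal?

#1, #2, #4, #5, #8

#1: not dominated (best duration).
#2: not dominated.
#3: dominated by #1 (miles earned 4205≥3487, layovers 2≤3, duration 7.4≤16.9, price 124≤1300).
#4: not dominated.
#5: not dominated.
#6: dominated by #1 (miles earned 4205≥4166, layovers 2≤3, duration 7.4≤15.2, price 124≤1187).
#7: dominated by #1 (miles earned 4205≥865, layovers 2≤2, duration 7.4≤9.2, price 124≤1106).
#8: not dominated (best miles earned).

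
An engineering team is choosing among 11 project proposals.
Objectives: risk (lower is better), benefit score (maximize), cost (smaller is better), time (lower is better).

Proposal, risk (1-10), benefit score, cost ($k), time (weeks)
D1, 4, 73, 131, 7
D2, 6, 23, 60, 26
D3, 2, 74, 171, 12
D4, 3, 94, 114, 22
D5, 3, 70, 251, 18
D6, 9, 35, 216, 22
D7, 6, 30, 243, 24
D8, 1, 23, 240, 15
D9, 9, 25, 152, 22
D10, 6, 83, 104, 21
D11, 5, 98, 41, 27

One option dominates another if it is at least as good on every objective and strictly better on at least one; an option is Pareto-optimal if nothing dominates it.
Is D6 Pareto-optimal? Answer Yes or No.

D1 vs D6: risk 4≤9, benefit score 73≥35, cost 131≤216, time 7≤22 — D1 is at least as good on every objective and strictly better on at least one, so D1 dominates D6.

No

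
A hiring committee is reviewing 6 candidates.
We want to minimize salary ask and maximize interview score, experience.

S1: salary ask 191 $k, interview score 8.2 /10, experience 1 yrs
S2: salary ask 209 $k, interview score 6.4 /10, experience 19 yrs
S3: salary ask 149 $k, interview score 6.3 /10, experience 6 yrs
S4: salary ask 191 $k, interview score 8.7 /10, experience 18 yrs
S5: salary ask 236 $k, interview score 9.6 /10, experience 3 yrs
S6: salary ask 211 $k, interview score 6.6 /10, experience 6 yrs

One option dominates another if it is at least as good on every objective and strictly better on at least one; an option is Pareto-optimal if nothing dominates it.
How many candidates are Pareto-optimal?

4

S1: dominated by S4 (salary ask 191≤191, interview score 8.7≥8.2, experience 18≥1).
S2: not dominated (best experience).
S3: not dominated (best salary ask).
S4: not dominated.
S5: not dominated (best interview score).
S6: dominated by S4 (salary ask 191≤211, interview score 8.7≥6.6, experience 18≥6).
Pareto-optimal: S2, S3, S4, S5 → 4.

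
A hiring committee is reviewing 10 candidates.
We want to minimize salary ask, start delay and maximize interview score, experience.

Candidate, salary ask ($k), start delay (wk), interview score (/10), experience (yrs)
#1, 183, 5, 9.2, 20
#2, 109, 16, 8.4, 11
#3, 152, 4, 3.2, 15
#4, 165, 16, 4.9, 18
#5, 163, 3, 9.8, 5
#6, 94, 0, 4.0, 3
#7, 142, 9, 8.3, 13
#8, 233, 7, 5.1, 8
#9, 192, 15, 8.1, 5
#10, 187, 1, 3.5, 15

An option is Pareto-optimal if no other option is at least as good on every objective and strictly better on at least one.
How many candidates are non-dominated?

#1: not dominated (best experience).
#2: not dominated.
#3: not dominated.
#4: not dominated.
#5: not dominated (best interview score).
#6: not dominated (best salary ask).
#7: not dominated.
#8: dominated by #1 (salary ask 183≤233, start delay 5≤7, interview score 9.2≥5.1, experience 20≥8).
#9: dominated by #1 (salary ask 183≤192, start delay 5≤15, interview score 9.2≥8.1, experience 20≥5).
#10: not dominated.
Pareto-optimal: #1, #2, #3, #4, #5, #6, #7, #10 → 8.

8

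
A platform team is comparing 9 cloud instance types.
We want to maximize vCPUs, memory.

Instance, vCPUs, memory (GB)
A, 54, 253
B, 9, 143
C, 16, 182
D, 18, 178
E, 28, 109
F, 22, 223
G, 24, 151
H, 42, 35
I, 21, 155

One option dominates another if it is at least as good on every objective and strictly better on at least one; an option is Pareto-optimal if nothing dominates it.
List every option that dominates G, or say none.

A

A: vCPUs 54≥24, memory 253≥151 — dominates G.
Others (B, C, D, E, F, H, I) are each worse than G on at least one objective.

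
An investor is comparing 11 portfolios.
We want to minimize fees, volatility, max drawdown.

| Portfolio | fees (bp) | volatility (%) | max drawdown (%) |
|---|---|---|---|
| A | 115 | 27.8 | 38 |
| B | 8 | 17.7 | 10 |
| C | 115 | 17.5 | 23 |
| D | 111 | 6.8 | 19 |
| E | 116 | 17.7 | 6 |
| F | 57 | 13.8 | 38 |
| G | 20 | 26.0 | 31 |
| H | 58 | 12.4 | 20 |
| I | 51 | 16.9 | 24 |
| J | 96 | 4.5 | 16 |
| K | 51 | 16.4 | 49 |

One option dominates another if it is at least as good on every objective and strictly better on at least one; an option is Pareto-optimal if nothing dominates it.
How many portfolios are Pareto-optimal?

7

A: dominated by B (fees 8≤115, volatility 17.7≤27.8, max drawdown 10≤38).
B: not dominated (best fees).
C: dominated by D (fees 111≤115, volatility 6.8≤17.5, max drawdown 19≤23).
D: dominated by J (fees 96≤111, volatility 4.5≤6.8, max drawdown 16≤19).
E: not dominated (best max drawdown).
F: not dominated.
G: dominated by B (fees 8≤20, volatility 17.7≤26.0, max drawdown 10≤31).
H: not dominated.
I: not dominated.
J: not dominated (best volatility).
K: not dominated.
Pareto-optimal: B, E, F, H, I, J, K → 7.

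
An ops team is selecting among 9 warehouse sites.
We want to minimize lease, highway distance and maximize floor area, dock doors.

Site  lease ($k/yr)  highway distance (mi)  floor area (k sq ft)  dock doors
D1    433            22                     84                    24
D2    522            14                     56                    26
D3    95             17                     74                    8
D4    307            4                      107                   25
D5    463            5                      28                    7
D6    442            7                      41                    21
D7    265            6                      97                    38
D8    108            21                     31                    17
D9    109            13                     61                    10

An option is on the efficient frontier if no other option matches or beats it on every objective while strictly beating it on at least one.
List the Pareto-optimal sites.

D3, D4, D7, D8, D9

D1: dominated by D4 (lease 307≤433, highway distance 4≤22, floor area 107≥84, dock doors 25≥24).
D2: dominated by D7 (lease 265≤522, highway distance 6≤14, floor area 97≥56, dock doors 38≥26).
D3: not dominated (best lease).
D4: not dominated (best highway distance).
D5: dominated by D4 (lease 307≤463, highway distance 4≤5, floor area 107≥28, dock doors 25≥7).
D6: dominated by D4 (lease 307≤442, highway distance 4≤7, floor area 107≥41, dock doors 25≥21).
D7: not dominated (best dock doors).
D8: not dominated.
D9: not dominated.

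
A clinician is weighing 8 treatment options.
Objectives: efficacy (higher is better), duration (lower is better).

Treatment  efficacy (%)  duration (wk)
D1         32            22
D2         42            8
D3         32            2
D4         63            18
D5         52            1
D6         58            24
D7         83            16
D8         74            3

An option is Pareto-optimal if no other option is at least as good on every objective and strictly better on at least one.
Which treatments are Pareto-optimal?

D5, D7, D8

D1: dominated by D2 (efficacy 42≥32, duration 8≤22).
D2: dominated by D5 (efficacy 52≥42, duration 1≤8).
D3: dominated by D5 (efficacy 52≥32, duration 1≤2).
D4: dominated by D7 (efficacy 83≥63, duration 16≤18).
D5: not dominated (best duration).
D6: dominated by D4 (efficacy 63≥58, duration 18≤24).
D7: not dominated (best efficacy).
D8: not dominated.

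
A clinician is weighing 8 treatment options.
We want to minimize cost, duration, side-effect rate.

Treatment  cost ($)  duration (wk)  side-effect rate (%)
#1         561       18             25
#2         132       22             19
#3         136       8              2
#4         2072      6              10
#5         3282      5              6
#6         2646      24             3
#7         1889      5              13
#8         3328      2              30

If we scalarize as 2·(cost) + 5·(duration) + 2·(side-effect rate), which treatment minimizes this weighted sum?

#3

#1: 2·561 + 5·18 + 2·25 = 1262
#2: 2·132 + 5·22 + 2·19 = 412
#3: 2·136 + 5·8 + 2·2 = 316
#4: 2·2072 + 5·6 + 2·10 = 4194
#5: 2·3282 + 5·5 + 2·6 = 6601
#6: 2·2646 + 5·24 + 2·3 = 5418
#7: 2·1889 + 5·5 + 2·13 = 3829
#8: 2·3328 + 5·2 + 2·30 = 6726
Lowest: #3 at 316.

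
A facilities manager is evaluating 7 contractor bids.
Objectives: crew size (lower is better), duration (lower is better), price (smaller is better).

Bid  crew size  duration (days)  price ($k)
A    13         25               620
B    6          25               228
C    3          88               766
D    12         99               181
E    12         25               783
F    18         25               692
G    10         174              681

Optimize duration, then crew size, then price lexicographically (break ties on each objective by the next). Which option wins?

B

First minimize duration: best is 25, kept {A, B, E, F}.
Then minimize crew size: best is 6, kept {B}.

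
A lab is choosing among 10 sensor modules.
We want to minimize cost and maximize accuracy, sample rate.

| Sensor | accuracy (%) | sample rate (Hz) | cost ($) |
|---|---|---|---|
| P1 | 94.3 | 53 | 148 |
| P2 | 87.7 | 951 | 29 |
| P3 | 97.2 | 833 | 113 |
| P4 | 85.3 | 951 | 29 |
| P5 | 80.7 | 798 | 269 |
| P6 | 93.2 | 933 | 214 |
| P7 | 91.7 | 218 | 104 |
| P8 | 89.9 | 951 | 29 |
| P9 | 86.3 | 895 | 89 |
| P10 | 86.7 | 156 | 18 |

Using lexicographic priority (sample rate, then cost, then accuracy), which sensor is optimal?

P8

First maximize sample rate: best is 951, kept {P2, P4, P8}.
Then minimize cost: best is 29, kept {P2, P4, P8}.
Then maximize accuracy: best is 89.9, kept {P8}.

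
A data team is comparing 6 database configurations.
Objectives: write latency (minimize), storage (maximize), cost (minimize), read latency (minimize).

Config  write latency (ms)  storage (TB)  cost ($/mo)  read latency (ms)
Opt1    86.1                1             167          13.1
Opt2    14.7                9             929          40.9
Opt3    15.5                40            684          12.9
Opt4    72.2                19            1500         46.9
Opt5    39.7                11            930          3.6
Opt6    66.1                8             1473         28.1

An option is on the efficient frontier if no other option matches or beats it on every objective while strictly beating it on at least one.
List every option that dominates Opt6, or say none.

Opt3, Opt5

Opt3: write latency 15.5≤66.1, storage 40≥8, cost 684≤1473, read latency 12.9≤28.1 — dominates Opt6.
Opt5: write latency 39.7≤66.1, storage 11≥8, cost 930≤1473, read latency 3.6≤28.1 — dominates Opt6.
Others (Opt1, Opt2, Opt4) are each worse than Opt6 on at least one objective.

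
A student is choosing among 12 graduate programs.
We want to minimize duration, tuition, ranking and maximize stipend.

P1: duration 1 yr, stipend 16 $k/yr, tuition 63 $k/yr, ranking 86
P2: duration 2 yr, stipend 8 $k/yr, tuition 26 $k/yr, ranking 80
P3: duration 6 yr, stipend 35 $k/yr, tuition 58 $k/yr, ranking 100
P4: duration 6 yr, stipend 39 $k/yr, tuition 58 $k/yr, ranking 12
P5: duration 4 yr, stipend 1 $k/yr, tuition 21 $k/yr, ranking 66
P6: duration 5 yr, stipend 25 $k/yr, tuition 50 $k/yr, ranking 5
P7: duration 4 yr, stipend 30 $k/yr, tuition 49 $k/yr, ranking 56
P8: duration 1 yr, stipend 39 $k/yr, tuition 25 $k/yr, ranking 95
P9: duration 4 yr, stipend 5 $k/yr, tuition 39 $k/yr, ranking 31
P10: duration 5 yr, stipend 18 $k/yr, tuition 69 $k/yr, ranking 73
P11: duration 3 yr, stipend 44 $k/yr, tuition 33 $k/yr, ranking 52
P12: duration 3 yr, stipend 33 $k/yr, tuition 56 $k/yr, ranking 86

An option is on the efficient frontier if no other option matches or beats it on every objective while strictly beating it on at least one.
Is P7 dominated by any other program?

Yes

P11 vs P7: duration 3≤4, stipend 44≥30, tuition 33≤49, ranking 52≤56 — P11 is at least as good on every objective and strictly better on at least one, so P11 dominates P7.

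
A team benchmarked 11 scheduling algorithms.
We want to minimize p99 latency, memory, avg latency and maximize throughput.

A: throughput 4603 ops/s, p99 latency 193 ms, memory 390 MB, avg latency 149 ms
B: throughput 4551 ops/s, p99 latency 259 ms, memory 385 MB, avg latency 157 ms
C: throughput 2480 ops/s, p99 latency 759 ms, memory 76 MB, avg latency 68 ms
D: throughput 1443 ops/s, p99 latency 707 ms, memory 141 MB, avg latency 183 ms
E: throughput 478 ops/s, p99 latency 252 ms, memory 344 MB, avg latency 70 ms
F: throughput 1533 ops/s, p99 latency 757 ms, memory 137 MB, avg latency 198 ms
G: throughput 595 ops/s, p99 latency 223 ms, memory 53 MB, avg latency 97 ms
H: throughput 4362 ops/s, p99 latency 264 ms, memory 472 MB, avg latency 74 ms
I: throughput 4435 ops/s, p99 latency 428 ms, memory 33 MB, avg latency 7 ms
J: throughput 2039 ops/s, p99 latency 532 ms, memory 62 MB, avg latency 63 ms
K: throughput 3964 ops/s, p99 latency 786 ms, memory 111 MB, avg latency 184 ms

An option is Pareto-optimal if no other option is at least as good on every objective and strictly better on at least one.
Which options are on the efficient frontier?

A: not dominated (best throughput).
B: not dominated.
C: dominated by I (throughput 4435≥2480, p99 latency 428≤759, memory 33≤76, avg latency 7≤68).
D: dominated by I (throughput 4435≥1443, p99 latency 428≤707, memory 33≤141, avg latency 7≤183).
E: not dominated.
F: dominated by I (throughput 4435≥1533, p99 latency 428≤757, memory 33≤137, avg latency 7≤198).
G: not dominated.
H: not dominated.
I: not dominated (best memory).
J: dominated by I (throughput 4435≥2039, p99 latency 428≤532, memory 33≤62, avg latency 7≤63).
K: dominated by I (throughput 4435≥3964, p99 latency 428≤786, memory 33≤111, avg latency 7≤184).

A, B, E, G, H, I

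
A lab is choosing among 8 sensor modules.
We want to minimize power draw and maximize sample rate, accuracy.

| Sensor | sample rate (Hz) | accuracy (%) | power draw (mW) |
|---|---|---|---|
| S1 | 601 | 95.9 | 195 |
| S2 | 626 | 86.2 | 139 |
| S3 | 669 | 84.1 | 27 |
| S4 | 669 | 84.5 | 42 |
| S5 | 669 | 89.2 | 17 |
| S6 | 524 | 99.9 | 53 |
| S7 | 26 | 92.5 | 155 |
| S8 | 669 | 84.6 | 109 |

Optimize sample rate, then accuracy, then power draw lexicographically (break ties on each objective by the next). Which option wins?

S5

First maximize sample rate: best is 669, kept {S3, S4, S5, S8}.
Then maximize accuracy: best is 89.2, kept {S5}.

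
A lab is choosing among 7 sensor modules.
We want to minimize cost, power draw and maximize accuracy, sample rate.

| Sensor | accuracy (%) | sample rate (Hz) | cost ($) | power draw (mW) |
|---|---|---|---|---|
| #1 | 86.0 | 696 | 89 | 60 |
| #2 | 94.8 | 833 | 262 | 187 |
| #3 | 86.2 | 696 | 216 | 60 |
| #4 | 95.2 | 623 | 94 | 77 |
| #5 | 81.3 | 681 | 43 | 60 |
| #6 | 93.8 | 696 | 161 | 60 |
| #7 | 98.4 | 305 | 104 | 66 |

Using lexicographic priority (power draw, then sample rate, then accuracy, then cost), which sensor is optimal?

First minimize power draw: best is 60, kept {#1, #3, #5, #6}.
Then maximize sample rate: best is 696, kept {#1, #3, #6}.
Then maximize accuracy: best is 93.8, kept {#6}.

#6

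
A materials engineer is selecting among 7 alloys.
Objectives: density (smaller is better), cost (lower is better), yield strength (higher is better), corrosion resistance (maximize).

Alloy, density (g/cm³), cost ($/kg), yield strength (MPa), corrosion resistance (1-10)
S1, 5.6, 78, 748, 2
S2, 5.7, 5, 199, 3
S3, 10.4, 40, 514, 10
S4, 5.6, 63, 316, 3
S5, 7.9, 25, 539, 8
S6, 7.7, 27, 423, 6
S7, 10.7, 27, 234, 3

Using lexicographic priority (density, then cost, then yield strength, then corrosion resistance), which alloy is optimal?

First minimize density: best is 5.6, kept {S1, S4}.
Then minimize cost: best is 63, kept {S4}.

S4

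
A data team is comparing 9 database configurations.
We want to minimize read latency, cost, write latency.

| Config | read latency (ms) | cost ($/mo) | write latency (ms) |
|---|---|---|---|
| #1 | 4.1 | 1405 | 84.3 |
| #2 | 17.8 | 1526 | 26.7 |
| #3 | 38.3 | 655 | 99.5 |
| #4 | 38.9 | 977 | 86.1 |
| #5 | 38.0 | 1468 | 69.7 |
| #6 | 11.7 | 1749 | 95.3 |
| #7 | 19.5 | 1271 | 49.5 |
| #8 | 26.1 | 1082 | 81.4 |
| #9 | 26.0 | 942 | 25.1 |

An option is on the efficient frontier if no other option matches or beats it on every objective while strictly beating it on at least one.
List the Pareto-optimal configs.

#1, #2, #3, #7, #9

#1: not dominated (best read latency).
#2: not dominated.
#3: not dominated (best cost).
#4: dominated by #9 (read latency 26.0≤38.9, cost 942≤977, write latency 25.1≤86.1).
#5: dominated by #7 (read latency 19.5≤38.0, cost 1271≤1468, write latency 49.5≤69.7).
#6: dominated by #1 (read latency 4.1≤11.7, cost 1405≤1749, write latency 84.3≤95.3).
#7: not dominated.
#8: dominated by #9 (read latency 26.0≤26.1, cost 942≤1082, write latency 25.1≤81.4).
#9: not dominated (best write latency).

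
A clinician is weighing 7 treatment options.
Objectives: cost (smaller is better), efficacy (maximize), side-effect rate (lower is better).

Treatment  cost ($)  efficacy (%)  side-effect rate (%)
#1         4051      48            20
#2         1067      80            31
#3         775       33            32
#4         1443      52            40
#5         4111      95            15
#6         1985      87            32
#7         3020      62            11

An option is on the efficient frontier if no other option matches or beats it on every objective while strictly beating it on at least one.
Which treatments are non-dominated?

#1: dominated by #7 (cost 3020≤4051, efficacy 62≥48, side-effect rate 11≤20).
#2: not dominated.
#3: not dominated (best cost).
#4: dominated by #2 (cost 1067≤1443, efficacy 80≥52, side-effect rate 31≤40).
#5: not dominated (best efficacy).
#6: not dominated.
#7: not dominated (best side-effect rate).

#2, #3, #5, #6, #7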